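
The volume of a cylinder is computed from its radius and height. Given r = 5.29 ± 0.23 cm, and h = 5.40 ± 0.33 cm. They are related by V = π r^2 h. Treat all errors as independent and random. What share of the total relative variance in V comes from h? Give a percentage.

(δV/V)² = (2·δr/r)² + (1·δh/h)²
  r term: (2×0.0435)² = 0.00756
  h term: (1×0.0611)² = 0.00373
Total = 0.0113. Share from h = 0.00373/0.0113 = 0.331.

33.1%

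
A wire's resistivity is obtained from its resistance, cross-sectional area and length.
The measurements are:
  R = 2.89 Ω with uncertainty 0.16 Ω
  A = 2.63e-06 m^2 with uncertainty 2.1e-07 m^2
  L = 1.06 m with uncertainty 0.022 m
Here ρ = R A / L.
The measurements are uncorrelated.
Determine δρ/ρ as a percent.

9.94%

Since ρ is a product/quotient, work with relative uncertainties:
  (1·δR/R)² = (1×0.0554)² = 0.00307;  (1·δA/A)² = (1×0.0798)² = 0.00638;  (-1·δL/L)² = (-1×0.0208)² = 0.000431
δρ/ρ = √(0.00987) = 0.0994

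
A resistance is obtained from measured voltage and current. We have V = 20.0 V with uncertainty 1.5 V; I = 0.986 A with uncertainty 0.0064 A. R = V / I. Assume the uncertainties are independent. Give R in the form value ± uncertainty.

Products/powers → add relative errors in quadrature, weighted by exponent:
  (1·δV/V)² = (1×0.0750)² = 0.00562;  (-1·δI/I)² = (-1×0.00649)² = 4.21e-05
δR/R = √(0.00567) = 0.0753
R = 20.3 Ω, so δR = 0.0753 × 20.3 = 1.53 Ω.

20.3 ± 1.53 Ω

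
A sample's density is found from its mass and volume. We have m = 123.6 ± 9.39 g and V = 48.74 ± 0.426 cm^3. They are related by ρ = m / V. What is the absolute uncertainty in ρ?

Since ρ is a product/quotient, work with relative uncertainties:
  (1·δm/m)² = (1×0.0760)² = 0.00577;  (-1·δV/V)² = (-1×0.00874)² = 7.64e-05
δρ/ρ = √(0.00585) = 0.0765
ρ = 2.536 g/cm^3, so δρ = 0.0765 × 2.536 = 0.194 g/cm^3.

0.194 g/cm^3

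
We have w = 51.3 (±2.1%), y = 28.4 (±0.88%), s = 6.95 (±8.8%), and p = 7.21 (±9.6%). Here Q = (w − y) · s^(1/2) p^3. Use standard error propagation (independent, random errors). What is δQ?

6680

Let u = w − y = 22.9. δu = √(δw² + δy²) = √(1.16 + 0.0625) = 1.11, so δu/u = 0.0483.
Q is then a monomial in u, s, p:
δQ/Q = √((δu/u)² + (½·δs/s)² + (3·δp/p)²) = √(0.00233 + 0.00194 + 0.0829) = 0.295
Q = 22600, so δQ = 0.295 × 22600 = 6680.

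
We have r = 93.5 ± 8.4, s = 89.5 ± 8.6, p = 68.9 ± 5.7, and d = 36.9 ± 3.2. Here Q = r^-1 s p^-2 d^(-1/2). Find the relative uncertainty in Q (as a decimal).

For a monomial Q ∝ r^-1, s, p^-2, d^(-1/2), fractional errors add in quadrature:
  (-1·δr/r)² = (-1×0.0898)² = 0.00807;  (1·δs/s)² = (1×0.0961)² = 0.00923;  (-2·δp/p)² = (-2×0.0827)² = 0.0274;  (−½·δd/d)² = (-0.5×0.0867)² = 0.00188
δQ/Q = √(0.0466) = 0.216

0.216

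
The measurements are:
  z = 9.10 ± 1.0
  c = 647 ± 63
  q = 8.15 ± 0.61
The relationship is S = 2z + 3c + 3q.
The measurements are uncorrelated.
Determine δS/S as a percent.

9.53%

For a sum/difference, combine absolute errors in quadrature:
  (2·δz)² = 4.00;  (3·δc)² = 35700;  (3·δq)² = 3.35
δS = √(35700) = 189
S = 1980, so δS/S = 189/1980 = 0.0953.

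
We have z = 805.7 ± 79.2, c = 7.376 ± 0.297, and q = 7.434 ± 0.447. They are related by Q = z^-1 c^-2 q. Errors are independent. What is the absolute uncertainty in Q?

For a monomial Q ∝ z^-1, c^-2, q, fractional errors add in quadrature:
  (-1·δz/z)² = (-1×0.0983)² = 0.00966;  (-2·δc/c)² = (-2×0.0403)² = 0.00649;  (1·δq/q)² = (1×0.0601)² = 0.00362
δQ/Q = √(0.0198) = 0.141
Q = 0.0001696, so δQ = 0.141 × 0.0001696 = 2.38e-05.

2.38e-05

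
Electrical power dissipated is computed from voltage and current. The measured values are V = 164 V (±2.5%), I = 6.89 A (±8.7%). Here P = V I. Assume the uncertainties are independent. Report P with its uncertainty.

Products/powers → add relative errors in quadrature, weighted by exponent:
  (1·δV/V)² = (1×0.0250)² = 0.000625;  (1·δI/I)² = (1×0.0870)² = 0.00757
δP/P = √(0.00819) = 0.0905
P = 1130 W, so δP = 0.0905 × 1130 = 102 W.

1130 ± 102 W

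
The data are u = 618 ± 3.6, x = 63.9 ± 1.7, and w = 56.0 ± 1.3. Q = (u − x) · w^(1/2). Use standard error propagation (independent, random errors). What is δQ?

56.6

Let h = u − x = 554. δh = √(δu² + δx²) = √(13.0 + 2.89) = 3.98, so δh/h = 0.00718.
Q is then a monomial in h, w:
δQ/Q = √((δh/h)² + (½·δw/w)²) = √(5.16e-05 + 0.000135) = 0.0137
Q = 4150, so δQ = 0.0137 × 4150 = 56.6.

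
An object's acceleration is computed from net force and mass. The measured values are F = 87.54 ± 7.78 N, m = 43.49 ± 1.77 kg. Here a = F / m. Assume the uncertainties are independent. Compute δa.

Since a is a product/quotient, work with relative uncertainties:
  (1·δF/F)² = (1×0.0889)² = 0.00790;  (-1·δm/m)² = (-1×0.0407)² = 0.00166
δa/a = √(0.00955) = 0.0977
a = 2.013 m/s^2, so δa = 0.0977 × 2.013 = 0.197 m/s^2.

0.197 m/s^2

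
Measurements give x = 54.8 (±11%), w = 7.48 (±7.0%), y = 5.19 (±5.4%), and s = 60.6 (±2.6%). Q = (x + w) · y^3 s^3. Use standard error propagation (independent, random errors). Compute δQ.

Let u = x + w = 62.3. δu = √(δx² + δw²) = √(36.3 + 0.274) = 6.05, so δu/u = 0.0972.
Q is then a monomial in u, y, s:
δQ/Q = √((δu/u)² + (3·δy/y)² + (3·δs/s)²) = √(0.00944 + 0.0262 + 0.00608) = 0.204
Q = 1.94e+09, so δQ = 0.204 × 1.94e+09 = 3.96e+08.

3.96e+08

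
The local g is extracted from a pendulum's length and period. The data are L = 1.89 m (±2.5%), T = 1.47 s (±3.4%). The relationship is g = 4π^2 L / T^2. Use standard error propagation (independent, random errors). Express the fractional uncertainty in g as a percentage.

7.24%

Each factor contributes (exponent × relative error)² to (δg/g)²:
  (1·δL/L)² = (1×0.0250)² = 0.000625;  (-2·δT/T)² = (-2×0.0340)² = 0.00462
δg/g = √(0.00525) = 0.0724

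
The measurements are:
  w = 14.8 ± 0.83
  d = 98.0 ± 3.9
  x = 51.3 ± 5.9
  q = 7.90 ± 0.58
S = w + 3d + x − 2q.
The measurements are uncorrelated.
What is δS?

Sums and differences: (δS)² = Σ (cᵢ δxᵢ)².
  (δw)² = 0.689;  (3·δd)² = 137;  (δx)² = 34.8;  (2·δq)² = 1.35
δS = √(174) = 13.2

13.2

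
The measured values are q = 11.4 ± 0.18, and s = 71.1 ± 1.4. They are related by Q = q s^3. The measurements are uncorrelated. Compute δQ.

Since Q is a product/quotient, work with relative uncertainties:
  (1·δq/q)² = (1×0.0158)² = 0.000249;  (3·δs/s)² = (3×0.0197)² = 0.00349
δQ/Q = √(0.00374) = 0.0611
Q = 4.1e+06, so δQ = 0.0611 × 4.1e+06 = 2.51e+05.

2.51e+05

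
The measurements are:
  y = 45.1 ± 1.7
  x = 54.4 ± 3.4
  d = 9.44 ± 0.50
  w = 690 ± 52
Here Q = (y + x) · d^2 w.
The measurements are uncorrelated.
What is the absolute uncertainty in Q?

Let u = y + x = 99.5. δu = √(δy² + δx²) = √(2.89 + 11.6) = 3.80, so δu/u = 0.0382.
Q is then a monomial in u, d, w:
δQ/Q = √((δu/u)² + (2·δd/d)² + (1·δw/w)²) = √(0.00146 + 0.0112 + 0.00568) = 0.136
Q = 6.12e+06, so δQ = 0.136 × 6.12e+06 = 8.29e+05.

8.29e+05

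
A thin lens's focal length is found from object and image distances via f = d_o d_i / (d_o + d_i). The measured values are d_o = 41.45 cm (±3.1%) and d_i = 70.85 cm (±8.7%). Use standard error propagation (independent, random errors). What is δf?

0.983 cm

∂f/∂d_o = (d_i/(d_o+d_i))² = 0.398;  ∂f/∂d_i = (d_o/(d_o+d_i))² = 0.136
δf = √((∂f/∂d_o · δd_o)² + (∂f/∂d_i · δd_i)²) = √(0.262 + 0.705) = 0.983 cm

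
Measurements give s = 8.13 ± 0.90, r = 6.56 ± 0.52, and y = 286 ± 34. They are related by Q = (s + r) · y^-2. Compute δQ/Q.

Let u = s + r = 14.7. δu = √(δs² + δr²) = √(0.810 + 0.270) = 1.04, so δu/u = 0.0708.
Q is then a monomial in u, y:
δQ/Q = √((δu/u)² + (-2·δy/y)²) = √(0.00501 + 0.0565) = 0.248

0.248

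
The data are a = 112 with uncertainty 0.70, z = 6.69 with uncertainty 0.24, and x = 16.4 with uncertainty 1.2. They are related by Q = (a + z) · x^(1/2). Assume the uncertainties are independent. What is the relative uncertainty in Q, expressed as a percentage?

3.71%

Let u = a + z = 119. δu = √(δa² + δz²) = √(0.490 + 0.0576) = 0.740, so δu/u = 0.00623.
Q is then a monomial in u, x:
δQ/Q = √((δu/u)² + (½·δx/x)²) = √(3.89e-05 + 0.00134) = 0.0371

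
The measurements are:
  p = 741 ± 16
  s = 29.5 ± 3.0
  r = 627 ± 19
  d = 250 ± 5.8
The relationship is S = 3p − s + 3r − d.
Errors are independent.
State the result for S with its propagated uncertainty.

3820 ± 74.8

For a sum/difference, combine absolute errors in quadrature:
  (3·δp)² = 2300;  (δs)² = 9.00;  (3·δr)² = 3250;  (δd)² = 33.6
δS = √(5600) = 74.8
S = 3820.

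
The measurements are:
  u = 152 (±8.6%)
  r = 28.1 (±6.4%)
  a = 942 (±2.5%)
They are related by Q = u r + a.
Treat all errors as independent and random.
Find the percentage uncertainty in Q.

Let p = u·r = 4270. δp/p = √((1·δu/u)² + (1·δr/r)²) = √(0.00740 + 0.00410) = 0.107, so δp = 458.
Q = p + a: δQ = √(δp² + δa²) = √(2.1e+05 + 555) = 458
Q = 5210, so δQ/Q = 458/5210 = 0.0879.

8.79%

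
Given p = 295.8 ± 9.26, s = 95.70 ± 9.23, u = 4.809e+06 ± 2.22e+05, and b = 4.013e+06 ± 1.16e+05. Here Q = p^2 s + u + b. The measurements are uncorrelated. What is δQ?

Let w = p^2·s = 8.374e+06. δw/w = √((2·δp/p)² + (1·δs/s)²) = √(0.00392 + 0.00930) = 0.115, so δw = 9.63e+05.
Q = w + u + b: δQ = √(δw² + δu² + δb²) = √(9.27e+11 + 4.93e+10 + 1.35e+10) = 9.95e+05

9.95e+05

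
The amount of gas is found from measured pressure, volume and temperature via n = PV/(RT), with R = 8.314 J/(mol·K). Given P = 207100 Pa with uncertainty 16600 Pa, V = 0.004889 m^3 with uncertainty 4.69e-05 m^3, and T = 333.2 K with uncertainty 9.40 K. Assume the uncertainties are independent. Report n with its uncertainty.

0.3655 ± 0.0313 mol

For a monomial n ∝ P, V, T^-1, fractional errors add in quadrature:
  (1·δP/P)² = (1×0.0802)² = 0.00642;  (1·δV/V)² = (1×0.00959)² = 9.2e-05;  (-1·δT/T)² = (-1×0.0282)² = 0.000796
δn/n = √(0.00731) = 0.0855
n = 0.3655 mol, so δn = 0.0855 × 0.3655 = 0.0313 mol.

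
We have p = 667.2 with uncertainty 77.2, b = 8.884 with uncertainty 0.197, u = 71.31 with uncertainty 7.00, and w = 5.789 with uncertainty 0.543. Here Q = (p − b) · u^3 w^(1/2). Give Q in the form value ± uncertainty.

Let h = p − b = 658.3. δh = √(δp² + δb²) = √(5960 + 0.0388) = 77.2, so δh/h = 0.117.
Q is then a monomial in h, u, w:
δQ/Q = √((δh/h)² + (3·δu/u)² + (½·δw/w)²) = √(0.0138 + 0.0867 + 0.00220) = 0.320
Q = 5.744e+08, so δQ = 0.320 × 5.744e+08 = 1.84e+08.

(5.744 ± 1.84) × 10^8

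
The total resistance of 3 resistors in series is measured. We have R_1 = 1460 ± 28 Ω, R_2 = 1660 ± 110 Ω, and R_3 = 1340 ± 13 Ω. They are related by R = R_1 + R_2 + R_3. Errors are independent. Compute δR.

For a sum/difference, combine absolute errors in quadrature:
  (δR_1)² = 784;  (δR_2)² = 12100;  (δR_3)² = 169
δR = √(13100) = 114 Ω

114 Ω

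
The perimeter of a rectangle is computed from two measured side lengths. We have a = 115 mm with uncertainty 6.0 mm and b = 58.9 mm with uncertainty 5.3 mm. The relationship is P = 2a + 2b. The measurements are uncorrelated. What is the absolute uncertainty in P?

Absolute uncertainties add in quadrature for a linear combination:
  (2·δa)² = 144;  (2·δb)² = 112
δP = √(256) = 16.0 mm

16.0 mm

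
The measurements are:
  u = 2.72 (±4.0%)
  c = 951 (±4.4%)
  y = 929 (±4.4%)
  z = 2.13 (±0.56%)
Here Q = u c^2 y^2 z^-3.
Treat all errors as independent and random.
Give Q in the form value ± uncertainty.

Q is a product of powers, so relative uncertainties combine in quadrature:
  (1·δu/u)² = (1×0.0400)² = 0.00160;  (2·δc/c)² = (2×0.0440)² = 0.00774;  (2·δy/y)² = (2×0.0440)² = 0.00774;  (-3·δz/z)² = (-3×0.00560)² = 0.000282
δQ/Q = √(0.0174) = 0.132
Q = 2.2e+11, so δQ = 0.132 × 2.2e+11 = 2.9e+10.

(2.20 ± 0.290) × 10^11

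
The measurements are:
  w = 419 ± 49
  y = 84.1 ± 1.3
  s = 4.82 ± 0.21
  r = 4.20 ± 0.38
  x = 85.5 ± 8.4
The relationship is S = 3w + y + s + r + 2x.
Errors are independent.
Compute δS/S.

0.0973

Absolute uncertainties add in quadrature for a linear combination:
  (3·δw)² = 21600;  (δy)² = 1.69;  (δs)² = 0.0441;  (δr)² = 0.144;  (2·δx)² = 282
δS = √(21900) = 148
S = 1520, so δS/S = 148/1520 = 0.0973.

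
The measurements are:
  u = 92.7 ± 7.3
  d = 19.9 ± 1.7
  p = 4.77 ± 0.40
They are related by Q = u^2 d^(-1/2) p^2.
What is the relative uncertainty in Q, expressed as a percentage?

Q is a product of powers, so relative uncertainties combine in quadrature:
  (2·δu/u)² = (2×0.0787)² = 0.0248;  (−½·δd/d)² = (-0.5×0.0854)² = 0.00182;  (2·δp/p)² = (2×0.0839)² = 0.0281
δQ/Q = √(0.0548) = 0.234

23.4%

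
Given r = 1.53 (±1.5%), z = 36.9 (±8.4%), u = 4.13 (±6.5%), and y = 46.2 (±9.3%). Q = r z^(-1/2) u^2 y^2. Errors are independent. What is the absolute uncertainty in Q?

Since Q is a product/quotient, work with relative uncertainties:
  (1·δr/r)² = (1×0.0150)² = 0.000225;  (−½·δz/z)² = (-0.5×0.0840)² = 0.00176;  (2·δu/u)² = (2×0.0650)² = 0.0169;  (2·δy/y)² = (2×0.0930)² = 0.0346
δQ/Q = √(0.0535) = 0.231
Q = 9170, so δQ = 0.231 × 9170 = 2120.

2120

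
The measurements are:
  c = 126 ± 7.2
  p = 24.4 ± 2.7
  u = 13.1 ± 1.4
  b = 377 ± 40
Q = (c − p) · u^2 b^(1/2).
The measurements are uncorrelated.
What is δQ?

78800

Let w = c − p = 102. δw = √(δc² + δp²) = √(51.8 + 7.29) = 7.69, so δw/w = 0.0757.
Q is then a monomial in w, u, b:
δQ/Q = √((δw/w)² + (2·δu/u)² + (½·δb/b)²) = √(0.00573 + 0.0457 + 0.00281) = 0.233
Q = 3.39e+05, so δQ = 0.233 × 3.39e+05 = 78800.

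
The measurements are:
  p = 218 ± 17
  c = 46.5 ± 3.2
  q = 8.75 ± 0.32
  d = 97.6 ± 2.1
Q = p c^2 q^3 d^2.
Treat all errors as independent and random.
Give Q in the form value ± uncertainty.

(3.01 ± 0.593) × 10^12

For a monomial Q ∝ p, c^2, q^3, d^2, fractional errors add in quadrature:
  (1·δp/p)² = (1×0.0780)² = 0.00608;  (2·δc/c)² = (2×0.0688)² = 0.0189;  (3·δq/q)² = (3×0.0366)² = 0.0120;  (2·δd/d)² = (2×0.0215)² = 0.00185
δQ/Q = √(0.0389) = 0.197
Q = 3.01e+12, so δQ = 0.197 × 3.01e+12 = 5.93e+11.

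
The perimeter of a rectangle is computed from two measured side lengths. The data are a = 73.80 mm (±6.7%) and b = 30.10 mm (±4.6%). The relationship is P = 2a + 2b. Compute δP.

10.3 mm

Each term contributes (cᵢ δxᵢ)² to (δP)²:
  (2·δa)² = 97.8;  (2·δb)² = 7.67
δP = √(105) = 10.3 mm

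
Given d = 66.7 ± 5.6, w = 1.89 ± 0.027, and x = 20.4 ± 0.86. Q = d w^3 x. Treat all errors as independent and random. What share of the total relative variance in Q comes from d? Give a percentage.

66.1%

(δQ/Q)² = (1·δd/d)² + (3·δw/w)² + (1·δx/x)²
  d term: (1×0.0840)² = 0.00705
  w term: (3×0.0143)² = 0.00184
  x term: (1×0.0422)² = 0.00178
Total = 0.0107. Share from d = 0.00705/0.0107 = 0.661.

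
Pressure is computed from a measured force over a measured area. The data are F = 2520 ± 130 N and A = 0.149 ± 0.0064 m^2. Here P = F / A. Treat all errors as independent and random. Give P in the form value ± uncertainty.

P is a product of powers, so relative uncertainties combine in quadrature:
  (1·δF/F)² = (1×0.0516)² = 0.00266;  (-1·δA/A)² = (-1×0.0430)² = 0.00184
δP/P = √(0.00451) = 0.0671
P = 16900 Pa, so δP = 0.0671 × 16900 = 1140 Pa.

16900 ± 1140 Pa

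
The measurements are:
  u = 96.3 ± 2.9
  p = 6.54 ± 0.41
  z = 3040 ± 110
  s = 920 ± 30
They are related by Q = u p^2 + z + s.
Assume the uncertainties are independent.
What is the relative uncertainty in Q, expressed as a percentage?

6.72%

Let w = u·p^2 = 4120. δw/w = √((1·δu/u)² + (2·δp/p)²) = √(0.000907 + 0.0157) = 0.129, so δw = 531.
Q = w + z + s: δQ = √(δw² + δz² + δs²) = √(2.82e+05 + 12100 + 900) = 543
Q = 8080, so δQ/Q = 543/8080 = 0.0672.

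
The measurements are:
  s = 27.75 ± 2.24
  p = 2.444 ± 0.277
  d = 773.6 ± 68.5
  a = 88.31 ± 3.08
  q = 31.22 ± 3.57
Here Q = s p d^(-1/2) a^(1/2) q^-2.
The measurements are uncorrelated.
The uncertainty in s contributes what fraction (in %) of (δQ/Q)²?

(δQ/Q)² = (1·δs/s)² + (1·δp/p)² + (−½·δd/d)² + (½·δa/a)² + (-2·δq/q)²
  s term: (1×0.0807)² = 0.00652
  p term: (1×0.113)² = 0.0128
  d term: (-0.5×0.0885)² = 0.00196
  a term: (0.5×0.0349)² = 0.000304
  q term: (-2×0.114)² = 0.0523
Total = 0.0739. Share from s = 0.00652/0.0739 = 0.0881.

8.81%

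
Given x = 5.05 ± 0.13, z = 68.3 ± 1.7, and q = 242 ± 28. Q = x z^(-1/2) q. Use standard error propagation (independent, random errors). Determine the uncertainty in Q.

17.6

Since Q is a product/quotient, work with relative uncertainties:
  (1·δx/x)² = (1×0.0257)² = 0.000663;  (−½·δz/z)² = (-0.5×0.0249)² = 0.000155;  (1·δq/q)² = (1×0.116)² = 0.0134
δQ/Q = √(0.0142) = 0.119
Q = 148, so δQ = 0.119 × 148 = 17.6.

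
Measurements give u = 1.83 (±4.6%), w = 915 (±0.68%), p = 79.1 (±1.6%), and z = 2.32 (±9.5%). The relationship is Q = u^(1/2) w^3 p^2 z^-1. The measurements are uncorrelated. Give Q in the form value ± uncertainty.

(2.79 ± 0.293) × 10^12

Relative error in a monomial: (δQ/Q)² = Σ (nᵢ · δxᵢ/xᵢ)².
  (½·δu/u)² = (0.5×0.0460)² = 0.000529;  (3·δw/w)² = (3×0.00680)² = 0.000416;  (2·δp/p)² = (2×0.0160)² = 0.00102;  (-1·δz/z)² = (-1×0.0950)² = 0.00903
δQ/Q = √(0.0110) = 0.105
Q = 2.79e+12, so δQ = 0.105 × 2.79e+12 = 2.93e+11.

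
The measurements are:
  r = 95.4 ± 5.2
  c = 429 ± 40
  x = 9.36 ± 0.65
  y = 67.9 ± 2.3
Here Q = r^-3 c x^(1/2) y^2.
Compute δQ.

1.42

For a monomial Q ∝ r^-3, c, x^(1/2), y^2, fractional errors add in quadrature:
  (-3·δr/r)² = (-3×0.0545)² = 0.0267;  (1·δc/c)² = (1×0.0932)² = 0.00869;  (½·δx/x)² = (0.5×0.0694)² = 0.00121;  (2·δy/y)² = (2×0.0339)² = 0.00459
δQ/Q = √(0.0412) = 0.203
Q = 6.97, so δQ = 0.203 × 6.97 = 1.42.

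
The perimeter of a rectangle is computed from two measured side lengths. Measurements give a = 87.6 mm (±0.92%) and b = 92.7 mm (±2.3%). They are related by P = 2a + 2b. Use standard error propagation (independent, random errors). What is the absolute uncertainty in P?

4.56 mm

Each term contributes (cᵢ δxᵢ)² to (δP)²:
  (2·δa)² = 2.60;  (2·δb)² = 18.2
δP = √(20.8) = 4.56 mm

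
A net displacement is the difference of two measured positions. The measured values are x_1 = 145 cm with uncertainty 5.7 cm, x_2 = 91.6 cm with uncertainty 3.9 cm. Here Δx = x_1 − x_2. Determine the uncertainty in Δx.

6.91 cm

Δx is a linear combination, so absolute uncertainties add in quadrature:
  (δx_1)² = 32.5;  (δx_2)² = 15.2
δΔx = √(47.7) = 6.91 cm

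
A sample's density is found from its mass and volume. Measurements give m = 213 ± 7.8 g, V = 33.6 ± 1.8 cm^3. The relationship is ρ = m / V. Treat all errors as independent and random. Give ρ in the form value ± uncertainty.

ρ is a product of powers, so relative uncertainties combine in quadrature:
  (1·δm/m)² = (1×0.0366)² = 0.00134;  (-1·δV/V)² = (-1×0.0536)² = 0.00287
δρ/ρ = √(0.00421) = 0.0649
ρ = 6.34 g/cm^3, so δρ = 0.0649 × 6.34 = 0.411 g/cm^3.

6.34 ± 0.411 g/cm^3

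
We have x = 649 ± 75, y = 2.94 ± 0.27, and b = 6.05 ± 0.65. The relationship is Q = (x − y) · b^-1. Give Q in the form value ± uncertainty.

Let u = x − y = 646. δu = √(δx² + δy²) = √(5620 + 0.0729) = 75.0, so δu/u = 0.116.
Q is then a monomial in u, b:
δQ/Q = √((δu/u)² + (-1·δb/b)²) = √(0.0135 + 0.0115) = 0.158
Q = 107, so δQ = 0.158 × 107 = 16.9.

107 ± 16.9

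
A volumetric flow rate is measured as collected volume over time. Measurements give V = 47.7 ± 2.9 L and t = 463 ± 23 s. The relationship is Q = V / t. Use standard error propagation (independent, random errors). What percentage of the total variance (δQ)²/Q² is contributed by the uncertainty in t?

(δQ/Q)² = (1·δV/V)² + (-1·δt/t)²
  V term: (1×0.0608)² = 0.00370
  t term: (-1×0.0497)² = 0.00247
Total = 0.00616. Share from t = 0.00247/0.00616 = 0.400.

40.0%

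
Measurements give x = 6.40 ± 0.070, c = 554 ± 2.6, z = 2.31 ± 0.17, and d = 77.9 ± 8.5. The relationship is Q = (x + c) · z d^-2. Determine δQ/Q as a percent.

23.0%

Let u = x + c = 560. δu = √(δx² + δc²) = √(0.00490 + 6.76) = 2.60, so δu/u = 0.00464.
Q is then a monomial in u, z, d:
δQ/Q = √((δu/u)² + (1·δz/z)² + (-2·δd/d)²) = √(2.15e-05 + 0.00542 + 0.0476) = 0.230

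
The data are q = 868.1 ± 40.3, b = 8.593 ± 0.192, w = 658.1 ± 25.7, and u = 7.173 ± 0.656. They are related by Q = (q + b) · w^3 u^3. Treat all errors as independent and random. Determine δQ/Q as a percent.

Let h = q + b = 876.7. δh = √(δq² + δb²) = √(1620 + 0.0369) = 40.3, so δh/h = 0.0460.
Q is then a monomial in h, w, u:
δQ/Q = √((δh/h)² + (3·δw/w)² + (3·δu/u)²) = √(0.00211 + 0.0137 + 0.0753) = 0.302

30.2%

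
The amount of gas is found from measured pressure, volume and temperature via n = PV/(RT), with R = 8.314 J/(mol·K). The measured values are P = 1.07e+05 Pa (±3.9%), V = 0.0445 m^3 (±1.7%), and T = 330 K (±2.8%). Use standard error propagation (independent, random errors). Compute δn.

Relative error in a monomial: (δn/n)² = Σ (nᵢ · δxᵢ/xᵢ)².
  (1·δP/P)² = (1×0.0390)² = 0.00152;  (1·δV/V)² = (1×0.0170)² = 0.000289;  (-1·δT/T)² = (-1×0.0280)² = 0.000784
δn/n = √(0.00259) = 0.0509
n = 1.74 mol, so δn = 0.0509 × 1.74 = 0.0884 mol.

0.0884 mol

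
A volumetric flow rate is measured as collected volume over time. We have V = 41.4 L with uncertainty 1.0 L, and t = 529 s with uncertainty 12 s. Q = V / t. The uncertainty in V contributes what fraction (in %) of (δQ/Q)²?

53.1%

(δQ/Q)² = (1·δV/V)² + (-1·δt/t)²
  V term: (1×0.0242)² = 0.000583
  t term: (-1×0.0227)² = 0.000515
Total = 0.00110. Share from V = 0.000583/0.00110 = 0.531.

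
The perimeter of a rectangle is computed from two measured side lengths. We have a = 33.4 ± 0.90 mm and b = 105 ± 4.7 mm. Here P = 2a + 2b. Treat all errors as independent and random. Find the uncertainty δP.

Sums and differences: (δP)² = Σ (cᵢ δxᵢ)².
  (2·δa)² = 3.24;  (2·δb)² = 88.4
δP = √(91.6) = 9.57 mm

9.57 mm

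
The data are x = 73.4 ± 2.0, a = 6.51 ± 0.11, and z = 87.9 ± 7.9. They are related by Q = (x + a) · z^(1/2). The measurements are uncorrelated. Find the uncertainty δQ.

38.6

Let u = x + a = 79.9. δu = √(δx² + δa²) = √(4.00 + 0.0121) = 2.00, so δu/u = 0.0251.
Q is then a monomial in u, z:
δQ/Q = √((δu/u)² + (½·δz/z)²) = √(0.000628 + 0.00202) = 0.0515
Q = 749, so δQ = 0.0515 × 749 = 38.6.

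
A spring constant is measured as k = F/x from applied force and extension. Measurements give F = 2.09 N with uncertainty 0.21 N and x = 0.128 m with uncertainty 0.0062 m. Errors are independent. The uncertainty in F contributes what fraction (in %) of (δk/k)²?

(δk/k)² = (1·δF/F)² + (-1·δx/x)²
  F term: (1×0.100)² = 0.0101
  x term: (-1×0.0484)² = 0.00235
Total = 0.0124. Share from F = 0.0101/0.0124 = 0.811.

81.1%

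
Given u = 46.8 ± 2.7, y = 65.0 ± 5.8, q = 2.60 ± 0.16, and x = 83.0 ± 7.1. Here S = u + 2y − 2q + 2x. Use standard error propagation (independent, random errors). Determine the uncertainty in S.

18.5

Each term contributes (cᵢ δxᵢ)² to (δS)²:
  (δu)² = 7.29;  (2·δy)² = 135;  (2·δq)² = 0.102;  (2·δx)² = 202
δS = √(344) = 18.5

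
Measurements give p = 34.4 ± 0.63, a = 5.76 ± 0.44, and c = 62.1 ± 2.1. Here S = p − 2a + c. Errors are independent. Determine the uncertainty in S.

Sums and differences: (δS)² = Σ (cᵢ δxᵢ)².
  (δp)² = 0.397;  (2·δa)² = 0.774;  (δc)² = 4.41
δS = √(5.58) = 2.36

2.36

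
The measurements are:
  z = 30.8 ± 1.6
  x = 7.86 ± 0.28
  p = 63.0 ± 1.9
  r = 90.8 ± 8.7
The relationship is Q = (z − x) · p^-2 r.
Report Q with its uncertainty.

Let u = z − x = 22.9. δu = √(δz² + δx²) = √(2.56 + 0.0784) = 1.62, so δu/u = 0.0708.
Q is then a monomial in u, p, r:
δQ/Q = √((δu/u)² + (-2·δp/p)² + (1·δr/r)²) = √(0.00501 + 0.00364 + 0.00918) = 0.134
Q = 0.525, so δQ = 0.134 × 0.525 = 0.0701.

0.525 ± 0.0701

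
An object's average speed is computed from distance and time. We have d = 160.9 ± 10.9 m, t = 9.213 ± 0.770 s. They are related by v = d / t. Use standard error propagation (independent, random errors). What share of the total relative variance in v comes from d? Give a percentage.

39.6%

(δv/v)² = (1·δd/d)² + (-1·δt/t)²
  d term: (1×0.0677)² = 0.00459
  t term: (-1×0.0836)² = 0.00699
Total = 0.0116. Share from d = 0.00459/0.0116 = 0.396.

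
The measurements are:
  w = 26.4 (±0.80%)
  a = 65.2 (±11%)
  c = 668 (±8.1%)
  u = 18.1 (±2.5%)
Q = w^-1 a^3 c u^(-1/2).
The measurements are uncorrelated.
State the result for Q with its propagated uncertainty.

(1.65 ± 0.561) × 10^6

Relative error in a monomial: (δQ/Q)² = Σ (nᵢ · δxᵢ/xᵢ)².
  (-1·δw/w)² = (-1×0.00800)² = 6.4e-05;  (3·δa/a)² = (3×0.110)² = 0.109;  (1·δc/c)² = (1×0.0810)² = 0.00656;  (−½·δu/u)² = (-0.5×0.0250)² = 0.000156
δQ/Q = √(0.116) = 0.340
Q = 1.65e+06, so δQ = 0.340 × 1.65e+06 = 5.61e+05.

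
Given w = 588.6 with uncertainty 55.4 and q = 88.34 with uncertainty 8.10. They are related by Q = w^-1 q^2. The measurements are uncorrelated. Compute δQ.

Relative error in a monomial: (δQ/Q)² = Σ (nᵢ · δxᵢ/xᵢ)².
  (-1·δw/w)² = (-1×0.0941)² = 0.00886;  (2·δq/q)² = (2×0.0917)² = 0.0336
δQ/Q = √(0.0425) = 0.206
Q = 13.26, so δQ = 0.206 × 13.26 = 2.73.

2.73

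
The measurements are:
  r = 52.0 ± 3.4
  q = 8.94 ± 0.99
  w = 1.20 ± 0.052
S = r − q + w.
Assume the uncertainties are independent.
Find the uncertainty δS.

S is a linear combination, so absolute uncertainties add in quadrature:
  (δr)² = 11.6;  (δq)² = 0.980;  (δw)² = 0.00270
δS = √(12.5) = 3.54

3.54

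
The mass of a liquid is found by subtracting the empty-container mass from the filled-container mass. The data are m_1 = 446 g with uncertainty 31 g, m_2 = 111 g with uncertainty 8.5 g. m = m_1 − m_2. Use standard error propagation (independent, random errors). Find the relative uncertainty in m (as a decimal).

0.0960

Sums and differences: (δm)² = Σ (cᵢ δxᵢ)².
  (δm_1)² = 961;  (δm_2)² = 72.2
δm = √(1030) = 32.1 g
m = 335 g, so δm/m = 32.1/335 = 0.0960.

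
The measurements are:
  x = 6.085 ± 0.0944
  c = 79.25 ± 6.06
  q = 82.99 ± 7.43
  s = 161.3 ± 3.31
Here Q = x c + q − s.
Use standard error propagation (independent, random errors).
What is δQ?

38.5

Let p = x·c = 482.2. δp/p = √((1·δx/x)² + (1·δc/c)²) = √(0.000241 + 0.00585) = 0.0780, so δp = 37.6.
Q = p + q − s: δQ = √(δp² + δq² + δs²) = √(1420 + 55.2 + 11.0) = 38.5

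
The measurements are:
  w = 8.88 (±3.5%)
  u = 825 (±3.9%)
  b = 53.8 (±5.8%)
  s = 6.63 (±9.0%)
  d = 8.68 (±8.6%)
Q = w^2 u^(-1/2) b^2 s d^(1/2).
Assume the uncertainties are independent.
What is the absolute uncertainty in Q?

26300

Q is a product of powers, so relative uncertainties combine in quadrature:
  (2·δw/w)² = (2×0.0350)² = 0.00490;  (−½·δu/u)² = (-0.5×0.0390)² = 0.000380;  (2·δb/b)² = (2×0.0580)² = 0.0135;  (1·δs/s)² = (1×0.0900)² = 0.00810;  (½·δd/d)² = (0.5×0.0860)² = 0.00185
δQ/Q = √(0.0287) = 0.169
Q = 1.55e+05, so δQ = 0.169 × 1.55e+05 = 26300.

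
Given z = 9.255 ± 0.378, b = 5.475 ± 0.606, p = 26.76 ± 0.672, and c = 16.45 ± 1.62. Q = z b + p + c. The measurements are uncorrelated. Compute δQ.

Let w = z·b = 50.67. δw/w = √((1·δz/z)² + (1·δb/b)²) = √(0.00167 + 0.0123) = 0.118, so δw = 5.98.
Q = w + p + c: δQ = √(δw² + δp² + δc²) = √(35.7 + 0.452 + 2.62) = 6.23

6.23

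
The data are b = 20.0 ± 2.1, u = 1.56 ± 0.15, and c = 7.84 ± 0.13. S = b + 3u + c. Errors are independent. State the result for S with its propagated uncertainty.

For a sum/difference, combine absolute errors in quadrature:
  (δb)² = 4.41;  (3·δu)² = 0.202;  (δc)² = 0.0169
δS = √(4.63) = 2.15
S = 32.5.

32.5 ± 2.15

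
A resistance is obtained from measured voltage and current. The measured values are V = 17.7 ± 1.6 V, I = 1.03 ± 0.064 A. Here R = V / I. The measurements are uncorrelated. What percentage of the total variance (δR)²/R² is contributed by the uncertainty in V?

67.9%

(δR/R)² = (1·δV/V)² + (-1·δI/I)²
  V term: (1×0.0904)² = 0.00817
  I term: (-1×0.0621)² = 0.00386
Total = 0.0120. Share from V = 0.00817/0.0120 = 0.679.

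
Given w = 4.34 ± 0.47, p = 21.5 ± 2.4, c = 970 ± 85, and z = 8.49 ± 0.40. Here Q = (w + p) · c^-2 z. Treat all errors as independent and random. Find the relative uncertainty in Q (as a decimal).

Let u = w + p = 25.8. δu = √(δw² + δp²) = √(0.221 + 5.76) = 2.45, so δu/u = 0.0946.
Q is then a monomial in u, c, z:
δQ/Q = √((δu/u)² + (-2·δc/c)² + (1·δz/z)²) = √(0.00896 + 0.0307 + 0.00222) = 0.205

0.205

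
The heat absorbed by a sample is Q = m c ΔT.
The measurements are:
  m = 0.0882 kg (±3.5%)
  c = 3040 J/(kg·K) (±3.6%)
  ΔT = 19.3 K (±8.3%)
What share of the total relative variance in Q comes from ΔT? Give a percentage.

(δQ/Q)² = (1·δm/m)² + (1·δc/c)² + (1·δΔT/ΔT)²
  m term: (1×0.0350)² = 0.00123
  c term: (1×0.0360)² = 0.00130
  ΔT term: (1×0.0830)² = 0.00689
Total = 0.00941. Share from ΔT = 0.00689/0.00941 = 0.732.

73.2%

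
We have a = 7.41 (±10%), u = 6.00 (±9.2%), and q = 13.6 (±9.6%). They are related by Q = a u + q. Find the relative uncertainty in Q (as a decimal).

0.106

Let p = a·u = 44.5. δp/p = √((1·δa/a)² + (1·δu/u)²) = √(0.0100 + 0.00846) = 0.136, so δp = 6.04.
Q = p + q: δQ = √(δp² + δq²) = √(36.5 + 1.70) = 6.18
Q = 58.1, so δQ/Q = 6.18/58.1 = 0.106.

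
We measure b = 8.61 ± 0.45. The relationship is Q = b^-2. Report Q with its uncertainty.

0.0135 ± 0.00141

Relative error in a monomial: (δQ/Q)² = Σ (nᵢ · δxᵢ/xᵢ)².
  (-2·δb/b)² = (-2×0.0523)² = 0.0109
δQ/Q = √(0.0109) = 0.105
Q = 0.0135, so δQ = 0.105 × 0.0135 = 0.00141.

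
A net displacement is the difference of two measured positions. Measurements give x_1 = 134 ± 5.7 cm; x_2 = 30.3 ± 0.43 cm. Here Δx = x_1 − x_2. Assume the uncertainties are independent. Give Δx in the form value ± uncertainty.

104 ± 5.72 cm

Each term contributes (cᵢ δxᵢ)² to (δΔx)²:
  (δx_1)² = 32.5;  (δx_2)² = 0.185
δΔx = √(32.7) = 5.72 cm
Δx = 104 cm.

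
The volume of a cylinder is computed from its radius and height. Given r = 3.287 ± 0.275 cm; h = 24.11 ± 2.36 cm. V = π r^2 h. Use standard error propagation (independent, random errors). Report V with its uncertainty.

818.4 ± 159 cm^3

Since V is a product/quotient, work with relative uncertainties:
  (2·δr/r)² = (2×0.0837)² = 0.0280;  (1·δh/h)² = (1×0.0979)² = 0.00958
δV/V = √(0.0376) = 0.194
V = 818.4 cm^3, so δV = 0.194 × 818.4 = 159 cm^3.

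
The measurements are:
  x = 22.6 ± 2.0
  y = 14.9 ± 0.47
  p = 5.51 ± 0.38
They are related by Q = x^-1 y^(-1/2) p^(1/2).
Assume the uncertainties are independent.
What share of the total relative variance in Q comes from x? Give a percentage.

84.5%

(δQ/Q)² = (-1·δx/x)² + (−½·δy/y)² + (½·δp/p)²
  x term: (-1×0.0885)² = 0.00783
  y term: (-0.5×0.0315)² = 0.000249
  p term: (0.5×0.0690)² = 0.00119
Total = 0.00927. Share from x = 0.00783/0.00927 = 0.845.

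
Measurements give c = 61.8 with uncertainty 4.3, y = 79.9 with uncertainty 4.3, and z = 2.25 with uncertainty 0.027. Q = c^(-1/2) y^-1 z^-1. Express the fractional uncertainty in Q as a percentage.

6.52%

Relative error in a monomial: (δQ/Q)² = Σ (nᵢ · δxᵢ/xᵢ)².
  (−½·δc/c)² = (-0.5×0.0696)² = 0.00121;  (-1·δy/y)² = (-1×0.0538)² = 0.00290;  (-1·δz/z)² = (-1×0.0120)² = 0.000144
δQ/Q = √(0.00425) = 0.0652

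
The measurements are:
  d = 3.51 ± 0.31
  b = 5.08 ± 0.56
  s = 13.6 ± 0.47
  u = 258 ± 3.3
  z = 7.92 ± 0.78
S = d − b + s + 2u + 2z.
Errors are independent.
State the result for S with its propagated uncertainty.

544 ± 6.83

For a sum/difference, combine absolute errors in quadrature:
  (δd)² = 0.0961;  (δb)² = 0.314;  (δs)² = 0.221;  (2·δu)² = 43.6;  (2·δz)² = 2.43
δS = √(46.6) = 6.83
S = 544.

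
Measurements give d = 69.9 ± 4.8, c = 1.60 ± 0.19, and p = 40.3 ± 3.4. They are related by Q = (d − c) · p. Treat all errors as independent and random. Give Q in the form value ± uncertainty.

Let u = d − c = 68.3. δu = √(δd² + δc²) = √(23.0 + 0.0361) = 4.80, so δu/u = 0.0703.
Q is then a monomial in u, p:
δQ/Q = √((δu/u)² + (1·δp/p)²) = √(0.00495 + 0.00712) = 0.110
Q = 2750, so δQ = 0.110 × 2750 = 302.

2750 ± 302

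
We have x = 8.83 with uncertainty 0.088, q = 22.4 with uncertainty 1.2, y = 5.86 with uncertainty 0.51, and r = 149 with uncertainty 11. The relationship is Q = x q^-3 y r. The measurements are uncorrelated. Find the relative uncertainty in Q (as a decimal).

0.197

For a monomial Q ∝ x, q^-3, y, r, fractional errors add in quadrature:
  (1·δx/x)² = (1×0.00997)² = 9.93e-05;  (-3·δq/q)² = (-3×0.0536)² = 0.0258;  (1·δy/y)² = (1×0.0870)² = 0.00757;  (1·δr/r)² = (1×0.0738)² = 0.00545
δQ/Q = √(0.0390) = 0.197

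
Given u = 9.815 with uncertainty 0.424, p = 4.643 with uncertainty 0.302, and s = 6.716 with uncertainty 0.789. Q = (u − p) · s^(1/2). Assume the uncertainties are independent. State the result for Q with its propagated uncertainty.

13.40 ± 1.56

Let w = u − p = 5.172. δw = √(δu² + δp²) = √(0.180 + 0.0912) = 0.521, so δw/w = 0.101.
Q is then a monomial in w, s:
δQ/Q = √((δw/w)² + (½·δs/s)²) = √(0.0101 + 0.00345) = 0.117
Q = 13.40, so δQ = 0.117 × 13.40 = 1.56.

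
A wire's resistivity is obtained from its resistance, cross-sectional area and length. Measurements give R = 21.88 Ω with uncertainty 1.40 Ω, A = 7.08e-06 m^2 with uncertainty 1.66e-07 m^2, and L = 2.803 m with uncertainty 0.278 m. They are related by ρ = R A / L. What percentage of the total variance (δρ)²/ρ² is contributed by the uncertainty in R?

28.3%

(δρ/ρ)² = (1·δR/R)² + (1·δA/A)² + (-1·δL/L)²
  R term: (1×0.0640)² = 0.00409
  A term: (1×0.0234)² = 0.000550
  L term: (-1×0.0992)² = 0.00984
Total = 0.0145. Share from R = 0.00409/0.0145 = 0.283.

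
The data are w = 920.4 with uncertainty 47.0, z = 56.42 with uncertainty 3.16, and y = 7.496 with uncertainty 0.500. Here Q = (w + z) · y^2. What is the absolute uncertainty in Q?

7790

Let u = w + z = 976.8. δu = √(δw² + δz²) = √(2210 + 9.99) = 47.1, so δu/u = 0.0482.
Q is then a monomial in u, y:
δQ/Q = √((δu/u)² + (2·δy/y)²) = √(0.00233 + 0.0178) = 0.142
Q = 54890, so δQ = 0.142 × 54890 = 7790.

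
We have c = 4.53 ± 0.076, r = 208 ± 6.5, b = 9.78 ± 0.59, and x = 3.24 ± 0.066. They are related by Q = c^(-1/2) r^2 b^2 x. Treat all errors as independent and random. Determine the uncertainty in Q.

8.67e+05

Each factor contributes (exponent × relative error)² to (δQ/Q)²:
  (−½·δc/c)² = (-0.5×0.0168)² = 7.04e-05;  (2·δr/r)² = (2×0.0312)² = 0.00391;  (2·δb/b)² = (2×0.0603)² = 0.0146;  (1·δx/x)² = (1×0.0204)² = 0.000415
δQ/Q = √(0.0189) = 0.138
Q = 6.3e+06, so δQ = 0.138 × 6.3e+06 = 8.67e+05.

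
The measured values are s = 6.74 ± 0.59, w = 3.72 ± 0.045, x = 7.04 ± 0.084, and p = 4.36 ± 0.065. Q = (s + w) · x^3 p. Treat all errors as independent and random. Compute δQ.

1090

Let u = s + w = 10.5. δu = √(δs² + δw²) = √(0.348 + 0.00202) = 0.592, so δu/u = 0.0566.
Q is then a monomial in u, x, p:
δQ/Q = √((δu/u)² + (3·δx/x)² + (1·δp/p)²) = √(0.00320 + 0.00128 + 0.000222) = 0.0686
Q = 15900, so δQ = 0.0686 × 15900 = 1090.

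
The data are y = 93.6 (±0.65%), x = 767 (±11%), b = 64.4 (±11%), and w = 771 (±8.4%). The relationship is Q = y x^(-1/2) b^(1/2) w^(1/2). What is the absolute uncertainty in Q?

Each factor contributes (exponent × relative error)² to (δQ/Q)²:
  (1·δy/y)² = (1×0.00650)² = 4.23e-05;  (−½·δx/x)² = (-0.5×0.110)² = 0.00302;  (½·δb/b)² = (0.5×0.110)² = 0.00302;  (½·δw/w)² = (0.5×0.0840)² = 0.00176
δQ/Q = √(0.00786) = 0.0886
Q = 753, so δQ = 0.0886 × 753 = 66.8.

66.8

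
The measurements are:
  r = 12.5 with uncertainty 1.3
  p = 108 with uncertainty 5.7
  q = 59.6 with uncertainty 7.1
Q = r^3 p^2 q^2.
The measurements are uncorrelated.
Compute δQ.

3.29e+10

Since Q is a product/quotient, work with relative uncertainties:
  (3·δr/r)² = (3×0.104)² = 0.0973;  (2·δp/p)² = (2×0.0528)² = 0.0111;  (2·δq/q)² = (2×0.119)² = 0.0568
δQ/Q = √(0.165) = 0.407
Q = 8.09e+10, so δQ = 0.407 × 8.09e+10 = 3.29e+10.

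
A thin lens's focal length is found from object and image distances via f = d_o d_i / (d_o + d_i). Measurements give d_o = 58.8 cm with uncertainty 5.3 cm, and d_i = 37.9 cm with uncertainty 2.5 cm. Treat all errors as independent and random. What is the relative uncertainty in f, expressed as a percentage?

∂f/∂d_o = (d_i/(d_o+d_i))² = 0.154;  ∂f/∂d_i = (d_o/(d_o+d_i))² = 0.370
δf = √((∂f/∂d_o · δd_o)² + (∂f/∂d_i · δd_i)²) = √(0.663 + 0.854) = 1.23 cm
f = 23.0 cm, so δf/f = 1.23/23.0 = 0.0534.

5.34%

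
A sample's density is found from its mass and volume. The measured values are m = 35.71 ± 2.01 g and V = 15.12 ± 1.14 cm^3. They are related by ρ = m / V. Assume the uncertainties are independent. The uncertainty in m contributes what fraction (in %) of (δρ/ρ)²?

35.8%

(δρ/ρ)² = (1·δm/m)² + (-1·δV/V)²
  m term: (1×0.0563)² = 0.00317
  V term: (-1×0.0754)² = 0.00568
Total = 0.00885. Share from m = 0.00317/0.00885 = 0.358.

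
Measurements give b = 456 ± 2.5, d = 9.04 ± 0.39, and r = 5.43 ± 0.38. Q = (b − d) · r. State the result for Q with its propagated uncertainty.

Let u = b − d = 447. δu = √(δb² + δd²) = √(6.25 + 0.152) = 2.53, so δu/u = 0.00566.
Q is then a monomial in u, r:
δQ/Q = √((δu/u)² + (1·δr/r)²) = √(3.2e-05 + 0.00490) = 0.0702
Q = 2430, so δQ = 0.0702 × 2430 = 170.

2430 ± 170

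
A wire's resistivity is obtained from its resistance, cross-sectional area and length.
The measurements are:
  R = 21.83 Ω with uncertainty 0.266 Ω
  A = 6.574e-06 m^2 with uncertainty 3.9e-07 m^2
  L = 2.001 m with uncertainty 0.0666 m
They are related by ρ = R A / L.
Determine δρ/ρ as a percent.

ρ is a product of powers, so relative uncertainties combine in quadrature:
  (1·δR/R)² = (1×0.0122)² = 0.000148;  (1·δA/A)² = (1×0.0593)² = 0.00352;  (-1·δL/L)² = (-1×0.0333)² = 0.00111
δρ/ρ = √(0.00478) = 0.0691

6.91%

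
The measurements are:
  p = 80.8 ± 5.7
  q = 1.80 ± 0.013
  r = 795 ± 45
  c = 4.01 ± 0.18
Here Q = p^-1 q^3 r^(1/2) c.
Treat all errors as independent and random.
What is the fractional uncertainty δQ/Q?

0.0909

Relative error in a monomial: (δQ/Q)² = Σ (nᵢ · δxᵢ/xᵢ)².
  (-1·δp/p)² = (-1×0.0705)² = 0.00498;  (3·δq/q)² = (3×0.00722)² = 0.000469;  (½·δr/r)² = (0.5×0.0566)² = 0.000801;  (1·δc/c)² = (1×0.0449)² = 0.00201
δQ/Q = √(0.00826) = 0.0909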